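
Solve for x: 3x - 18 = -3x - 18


Starting with: 3x - 18 = -3x - 18
Move all x terms to left: (3 + 3)x = -18 + 18
Simplify: 6x = 0
Divide both sides by 6: x = 0

x = 0


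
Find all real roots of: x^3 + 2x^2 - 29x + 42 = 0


Let p(x) = x^3 + 2x^2 - 29x + 42. By the rational root theorem (leading coefficient 1), any rational root is an integer divisor of 42: try ±1, ±2, ... in turn.
Test x = 1: value = 16 ≠ 0.
Test x = -1: value = 72 ≠ 0.
Test x = 2: value = 0 ✓, so (x - 2) is a factor.
Synthetic division by (x - 2): bring down 1; 1(2) + 2 = 4; 4(2) - 29 = -21; (-21)(2) + 42 = 0 → quotient x^2 + 4x - 21, remainder 0.
Solve the quadratic x^2 + 4x - 21 = 0: discriminant = 4^2 - 4(1)(-21) = 16 + 84 = 100.
sqrt(100) = 10, so x = (-4 ± 10)/2: x = 3 or x = -7.

x = -7, x = 2, x = 3


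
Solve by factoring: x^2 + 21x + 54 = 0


We need two numbers that multiply to 54 and add to 21.
Those numbers are 3 and 18 (since 3 * 18 = 54 and 3 + 18 = 21).
So x^2 + 21x + 54 = (x + 3)(x + 18) = 0
Setting each factor to zero: x = -3 or x = -18

x = -18, x = -3


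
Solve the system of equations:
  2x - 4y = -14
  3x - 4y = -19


Using Cramer's rule:
Determinant D = (2)(-4) - (3)(-4) = -8 + 12 = 4
Dx = (-14)(-4) - (-19)(-4) = 56 - 76 = -20
Dy = (2)(-19) - (3)(-14) = -38 + 42 = 4
x = Dx/D = -20/4 = -5
y = Dy/D = 4/4 = 1

x = -5, y = 1


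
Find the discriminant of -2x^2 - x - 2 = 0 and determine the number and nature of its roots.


For ax^2 + bx + c = 0, discriminant D = b^2 - 4ac
Here a = -2, b = -1, c = -2
D = (-1)^2 - 4(-2)(-2) = 1 - 16 = -15

D = -15 < 0
The equation has no real roots (2 complex conjugate roots).

Discriminant = -15, no real roots (2 complex conjugate roots)


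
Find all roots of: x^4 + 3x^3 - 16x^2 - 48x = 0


The constant term is 0, so x = 0 is a root. Factor out x:
  x^3 + 3x^2 - 16x - 48 = 0
Let p(x) = x^3 + 3x^2 - 16x - 48. By the rational root theorem (leading coefficient 1), any rational root is an integer divisor of 48: try ±1, ±2, ... in turn.
Test x = 1: value = -60 ≠ 0.
Test x = -1: value = -30 ≠ 0.
Test x = 2: value = -60 ≠ 0.
Test x = -2: value = -12 ≠ 0.
Test x = 3: value = -42 ≠ 0.
Test x = -3: value = 0 ✓, so (x + 3) is a factor.
Synthetic division by (x + 3): bring down 1; 1(-3) + 3 = 0; 0(-3) - 16 = -16; (-16)(-3) - 48 = 0 → quotient x^2 - 16, remainder 0.
Solve the quadratic x^2 - 16 = 0: discriminant = 0^2 - 4(1)(-16) = 0 + 64 = 64.
sqrt(64) = 8, so x = (0 ± 8)/2: x = 4 or x = -4.
Collecting all roots found:

x = -4, x = -3, x = 0, x = 4


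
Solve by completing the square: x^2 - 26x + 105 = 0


Start: x^2 - 26x + 105 = 0
Move constant: x^2 - 26x = -105
Half of -26 is -13, squared is 169
Add 169 to both sides: x^2 - 26x + 169 = 64
(x - 13)^2 = 64
x - 13 = ±8
x = 13 + 8 = 21 or x = 13 - 8 = 5

x = 5, x = 21


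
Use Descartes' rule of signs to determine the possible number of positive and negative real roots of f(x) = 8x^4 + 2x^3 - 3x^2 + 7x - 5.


Descartes' rule of signs:

For positive roots, count sign changes in f(x) = 8x^4 + 2x^3 - 3x^2 + 7x - 5:
Signs of coefficients: +, +, -, +, -
Number of sign changes: 3
Possible positive real roots: 3, 1

For negative roots, examine f(-x) = 8x^4 - 2x^3 - 3x^2 - 7x - 5:
Signs of coefficients: +, -, -, -, -
Number of sign changes: 1
Possible negative real roots: 1

Positive roots: 3 or 1; Negative roots: 1


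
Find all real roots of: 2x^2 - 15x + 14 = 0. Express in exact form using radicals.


Using the quadratic formula: x = (-b ± sqrt(b^2 - 4ac)) / (2a)
Here a = 2, b = -15, c = 14
Discriminant = b^2 - 4ac = (-15)^2 - 4(2)(14) = 225 - 112 = 113
Since discriminant = 113 > 0, there are two real roots.
x = (15 ± sqrt(113)) / 4
Numerically: x ≈ 6.4075 or x ≈ 1.0925

x = (15 + sqrt(113)) / 4 or x = (15 - sqrt(113)) / 4


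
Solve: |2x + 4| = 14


An absolute value equation |expr| = 14 gives two cases:
Case 1: 2x + 4 = 14
  2x = 10, so x = 5
Case 2: 2x + 4 = -14
  2x = -18, so x = -9

x = -9, x = 5


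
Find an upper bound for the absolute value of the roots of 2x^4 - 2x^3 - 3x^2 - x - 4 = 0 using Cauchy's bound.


Cauchy's bound: all roots r satisfy |r| <= 1 + max(|a_i/a_n|) for i = 0,...,n-1
where a_n is the leading coefficient.

Coefficients: [2, -2, -3, -1, -4]
Leading coefficient a_n = 2
Ratios |a_i/a_n|: 1, 3/2, 1/2, 2
Maximum ratio: 2
Cauchy's bound: |r| <= 1 + 2 = 3

Upper bound = 3


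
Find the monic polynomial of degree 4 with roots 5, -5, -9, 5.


A monic polynomial with roots 5, -5, -9, 5 is:
p(x) = (x - 5)(x + 5)(x + 9)(x - 5)
After multiplying by (x - 5): x - 5
After multiplying by (x + 5): x^2 - 25
After multiplying by (x + 9): x^3 + 9x^2 - 25x - 225
After multiplying by (x - 5): x^4 + 4x^3 - 70x^2 - 100x + 1125

x^4 + 4x^3 - 70x^2 - 100x + 1125


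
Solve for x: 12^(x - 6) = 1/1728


Express both sides with the same base.
1/1728 = 12^(-3)
Since the bases match, equate exponents: x - 6 = -3
So x = -3 - (-6) = 3

x = 3


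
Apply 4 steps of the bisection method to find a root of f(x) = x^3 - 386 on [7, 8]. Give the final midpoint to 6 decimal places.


f(x) = x^3 - 386
f(7) = -43 < 0
f(8) = 126 > 0

Step 1: midpoint = (7.000000 + 8.000000)/2 = 7.500000
  f(7.500000) = 35.875000
  f(mid) > 0, so root is in [7.000000, 7.500000]

Step 2: midpoint = (7.000000 + 7.500000)/2 = 7.250000
  f(7.250000) = -4.921875
  f(mid) < 0, so root is in [7.250000, 7.500000]

Step 3: midpoint = (7.250000 + 7.500000)/2 = 7.375000
  f(7.375000) = 15.130859
  f(mid) > 0, so root is in [7.250000, 7.375000]

Step 4: midpoint = (7.250000 + 7.375000)/2 = 7.312500
  f(7.312500) = 5.018799
  f(mid) > 0, so root is in [7.250000, 7.312500]

midpoint = 7.312500


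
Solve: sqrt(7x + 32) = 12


Square both sides: 7x + 32 = 12^2 = 144
7x = 144 - 32 = 112
x = 16
Check: sqrt(7*16 + 32) = sqrt(144) = 12 ✓

x = 16


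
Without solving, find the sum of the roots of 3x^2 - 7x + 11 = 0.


By Vieta's formulas for ax^2 + bx + c = 0:
  Sum of roots = -b/a
  Product of roots = c/a

Here a = 3, b = -7, c = 11
Sum = -(-7)/3 = 7/3
Product = 11/3 = 11/3

Sum = 7/3


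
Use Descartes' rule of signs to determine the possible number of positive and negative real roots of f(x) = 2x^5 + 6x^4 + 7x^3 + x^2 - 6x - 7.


Descartes' rule of signs:

For positive roots, count sign changes in f(x) = 2x^5 + 6x^4 + 7x^3 + x^2 - 6x - 7:
Signs of coefficients: +, +, +, +, -, -
Number of sign changes: 1
Possible positive real roots: 1

For negative roots, examine f(-x) = -2x^5 + 6x^4 - 7x^3 + x^2 + 6x - 7:
Signs of coefficients: -, +, -, +, +, -
Number of sign changes: 4
Possible negative real roots: 4, 2, 0

Positive roots: 1; Negative roots: 4 or 2 or 0


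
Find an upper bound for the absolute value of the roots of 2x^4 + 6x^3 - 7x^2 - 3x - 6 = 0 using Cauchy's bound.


Cauchy's bound: all roots r satisfy |r| <= 1 + max(|a_i/a_n|) for i = 0,...,n-1
where a_n is the leading coefficient.

Coefficients: [2, 6, -7, -3, -6]
Leading coefficient a_n = 2
Ratios |a_i/a_n|: 3, 7/2, 3/2, 3
Maximum ratio: 7/2
Cauchy's bound: |r| <= 1 + 7/2 = 9/2

Upper bound = 9/2


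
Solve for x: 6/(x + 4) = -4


Multiply both sides by (x + 4): 6 = -4(x + 4)
Distribute: 6 = -4x - 16
-4x = 6 + 16 = 22
x = -11/2

x = -11/2


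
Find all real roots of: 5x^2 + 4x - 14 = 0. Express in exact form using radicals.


Using the quadratic formula: x = (-b ± sqrt(b^2 - 4ac)) / (2a)
Here a = 5, b = 4, c = -14
Discriminant = b^2 - 4ac = 4^2 - 4(5)(-14) = 16 + 280 = 296
Since discriminant = 296 > 0, there are two real roots.
x = (-4 ± 2*sqrt(74)) / 10
Simplifying: x = (-2 ± sqrt(74)) / 5
Numerically: x ≈ 1.3205 or x ≈ -2.1205

x = (-2 + sqrt(74)) / 5 or x = (-2 - sqrt(74)) / 5


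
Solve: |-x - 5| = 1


An absolute value equation |expr| = 1 gives two cases:
Case 1: -x - 5 = 1
  -x = 6, so x = -6
Case 2: -x - 5 = -1
  -x = 4, so x = -4

x = -6, x = -4


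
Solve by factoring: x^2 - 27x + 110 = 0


We need two numbers that multiply to 110 and add to -27.
Those numbers are -5 and -22 (since (-5) * (-22) = 110 and (-5) + (-22) = -27).
So x^2 - 27x + 110 = (x - 5)(x - 22) = 0
Setting each factor to zero: x = 5 or x = 22

x = 5, x = 22


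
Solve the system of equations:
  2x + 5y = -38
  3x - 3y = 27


Using Cramer's rule:
Determinant D = (2)(-3) - (3)(5) = -6 - 15 = -21
Dx = (-38)(-3) - (27)(5) = 114 - 135 = -21
Dy = (2)(27) - (3)(-38) = 54 + 114 = 168
x = Dx/D = -21/-21 = 1
y = Dy/D = 168/-21 = -8

x = 1, y = -8


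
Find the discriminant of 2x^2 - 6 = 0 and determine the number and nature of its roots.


For ax^2 + bx + c = 0, discriminant D = b^2 - 4ac
Here a = 2, b = 0, c = -6
D = (0)^2 - 4(2)(-6) = 0 + 48 = 48

D = 48 > 0 but not a perfect square
The equation has 2 distinct real irrational roots.

Discriminant = 48, 2 distinct real irrational roots


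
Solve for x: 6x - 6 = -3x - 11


Starting with: 6x - 6 = -3x - 11
Move all x terms to left: (6 + 3)x = -11 + 6
Simplify: 9x = -5
Divide both sides by 9: x = -5/9

x = -5/9


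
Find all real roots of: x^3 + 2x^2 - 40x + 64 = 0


Let p(x) = x^3 + 2x^2 - 40x + 64. By the rational root theorem (leading coefficient 1), any rational root is an integer divisor of 64: try ±1, ±2, ... in turn.
Test x = 1: value = 27 ≠ 0.
Test x = -1: value = 105 ≠ 0.
Test x = 2: value = 0 ✓, so (x - 2) is a factor.
Synthetic division by (x - 2): bring down 1; 1(2) + 2 = 4; 4(2) - 40 = -32; (-32)(2) + 64 = 0 → quotient x^2 + 4x - 32, remainder 0.
Solve the quadratic x^2 + 4x - 32 = 0: discriminant = 4^2 - 4(1)(-32) = 16 + 128 = 144.
sqrt(144) = 12, so x = (-4 ± 12)/2: x = 4 or x = -8.

x = -8, x = 2, x = 4


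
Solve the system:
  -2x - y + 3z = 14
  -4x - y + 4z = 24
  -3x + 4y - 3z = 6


Using Cramer's rule. Expand each determinant along the first row.
D  = (-2)*[(-1)*(-3) - 4*4] - (-1)*[(-4)*(-3) - 4*(-3)] + 3*[(-4)*4 - (-1)*(-3)]
  = (-2)*(-13) - (-1)*(24) + 3*(-19) = -7
Dx = 14*[(-1)*(-3) - 4*4] - (-1)*[24*(-3) - 4*6] + 3*[24*4 - (-1)*6]
  = 14*(-13) - (-1)*(-96) + 3*(102) = 28
Dy = (-2)*[24*(-3) - 4*6] - 14*[(-4)*(-3) - 4*(-3)] + 3*[(-4)*6 - 24*(-3)]
  = (-2)*(-96) - 14*(24) + 3*(48) = 0
Dz = (-2)*[(-1)*6 - 24*4] - (-1)*[(-4)*6 - 24*(-3)] + 14*[(-4)*4 - (-1)*(-3)]
  = (-2)*(-102) - (-1)*(48) + 14*(-19) = -14
x = Dx/D = 28/-7 = -4, y = Dy/D = 0/-7 = 0, z = Dz/D = -14/-7 = 2
Check eq1: (-2)(-4) + (-1)(0) + (3)(2) = 14 = 14 ✓
Check eq2: (-4)(-4) + (-1)(0) + (4)(2) = 24 = 24 ✓
Check eq3: (-3)(-4) + (4)(0) + (-3)(2) = 6 = 6 ✓

x = -4, y = 0, z = 2


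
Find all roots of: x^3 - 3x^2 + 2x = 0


The constant term is 0, so x = 0 is a root. Factor out x:
  x^2 - 3x + 2 = 0
Solve the quadratic x^2 - 3x + 2 = 0: discriminant = (-3)^2 - 4(1)(2) = 9 - 8 = 1.
sqrt(1) = 1, so x = (3 ± 1)/2: x = 2 or x = 1.
Collecting all roots found:

x = 0, x = 1, x = 2


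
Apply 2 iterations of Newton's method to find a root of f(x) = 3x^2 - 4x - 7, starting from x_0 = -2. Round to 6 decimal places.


Newton's method: x_(n+1) = x_n - f(x_n)/f'(x_n)
f(x) = 3x^2 - 4x - 7
f'(x) = 6x - 4

Iteration 1:
  f(-2.000000) = 13.000000
  f'(-2.000000) = -16.000000
  x_1 = -2.000000 - (13.000000)/(-16.000000) = -1.187500

Iteration 2:
  f(-1.187500) = 1.980469
  f'(-1.187500) = -11.125000
  x_2 = -1.187500 - (1.980469)/(-11.125000) = -1.009480

x_2 = -1.009480


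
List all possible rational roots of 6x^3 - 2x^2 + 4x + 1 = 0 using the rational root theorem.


Rational root theorem: possible roots are ±p/q where:
  p divides the constant term (1): p ∈ {1}
  q divides the leading coefficient (6): q ∈ {1, 2, 3, 6}

All possible rational roots: -1, -1/2, -1/3, -1/6, 1/6, 1/3, 1/2, 1

-1, -1/2, -1/3, -1/6, 1/6, 1/3, 1/2, 1


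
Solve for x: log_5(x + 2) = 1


Convert to exponential form: x + 2 = 5^1 = 5
x = 5 - 2 = 3
Check: log_5(3 + 2) = log_5(5) = log_5(5) = 1 ✓

x = 3


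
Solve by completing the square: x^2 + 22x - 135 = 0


Start: x^2 + 22x - 135 = 0
Move constant: x^2 + 22x = 135
Half of 22 is 11, squared is 121
Add 121 to both sides: x^2 + 22x + 121 = 256
(x + 11)^2 = 256
x + 11 = ±16
x = -11 + 16 = 5 or x = -11 - 16 = -27

x = -27, x = 5


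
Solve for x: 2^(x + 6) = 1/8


Express both sides with the same base.
1/8 = 2^(-3)
Since the bases match, equate exponents: x + 6 = -3
So x = -3 - (6) = -9

x = -9


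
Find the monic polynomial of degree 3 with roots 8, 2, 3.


A monic polynomial with roots 8, 2, 3 is:
p(x) = (x - 8)(x - 2)(x - 3)
After multiplying by (x - 8): x - 8
After multiplying by (x - 2): x^2 - 10x + 16
After multiplying by (x - 3): x^3 - 13x^2 + 46x - 48

x^3 - 13x^2 + 46x - 48


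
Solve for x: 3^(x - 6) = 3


Express both sides with the same base.
3 = 3^1
Since the bases match, equate exponents: x - 6 = 1
So x = 1 - (-6) = 7

x = 7


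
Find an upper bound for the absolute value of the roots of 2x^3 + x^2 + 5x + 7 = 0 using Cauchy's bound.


Cauchy's bound: all roots r satisfy |r| <= 1 + max(|a_i/a_n|) for i = 0,...,n-1
where a_n is the leading coefficient.

Coefficients: [2, 1, 5, 7]
Leading coefficient a_n = 2
Ratios |a_i/a_n|: 1/2, 5/2, 7/2
Maximum ratio: 7/2
Cauchy's bound: |r| <= 1 + 7/2 = 9/2

Upper bound = 9/2


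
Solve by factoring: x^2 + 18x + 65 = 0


We need two numbers that multiply to 65 and add to 18.
Those numbers are 5 and 13 (since 5 * 13 = 65 and 5 + 13 = 18).
So x^2 + 18x + 65 = (x + 5)(x + 13) = 0
Setting each factor to zero: x = -5 or x = -13

x = -13, x = -5


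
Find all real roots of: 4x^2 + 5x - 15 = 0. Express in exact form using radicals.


Using the quadratic formula: x = (-b ± sqrt(b^2 - 4ac)) / (2a)
Here a = 4, b = 5, c = -15
Discriminant = b^2 - 4ac = 5^2 - 4(4)(-15) = 25 + 240 = 265
Since discriminant = 265 > 0, there are two real roots.
x = (-5 ± sqrt(265)) / 8
Numerically: x ≈ 1.4099 or x ≈ -2.6599

x = (-5 + sqrt(265)) / 8 or x = (-5 - sqrt(265)) / 8


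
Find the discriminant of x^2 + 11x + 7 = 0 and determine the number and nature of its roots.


For ax^2 + bx + c = 0, discriminant D = b^2 - 4ac
Here a = 1, b = 11, c = 7
D = (11)^2 - 4(1)(7) = 121 - 28 = 93

D = 93 > 0 but not a perfect square
The equation has 2 distinct real irrational roots.

Discriminant = 93, 2 distinct real irrational roots


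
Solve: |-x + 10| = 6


An absolute value equation |expr| = 6 gives two cases:
Case 1: -x + 10 = 6
  -x = -4, so x = 4
Case 2: -x + 10 = -6
  -x = -16, so x = 16

x = 4, x = 16


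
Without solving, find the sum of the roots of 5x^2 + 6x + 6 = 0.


By Vieta's formulas for ax^2 + bx + c = 0:
  Sum of roots = -b/a
  Product of roots = c/a

Here a = 5, b = 6, c = 6
Sum = -(6)/5 = -6/5
Product = 6/5 = 6/5

Sum = -6/5


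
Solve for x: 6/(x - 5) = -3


Multiply both sides by (x - 5): 6 = -3(x - 5)
Distribute: 6 = -3x + 15
-3x = 6 - 15 = -9
x = 3

x = 3


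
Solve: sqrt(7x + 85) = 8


Square both sides: 7x + 85 = 8^2 = 64
7x = 64 - 85 = -21
x = -3
Check: sqrt(7*(-3) + 85) = sqrt(64) = 8 ✓

x = -3


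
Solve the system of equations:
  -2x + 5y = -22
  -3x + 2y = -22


Using Cramer's rule:
Determinant D = (-2)(2) - (-3)(5) = -4 + 15 = 11
Dx = (-22)(2) - (-22)(5) = -44 + 110 = 66
Dy = (-2)(-22) - (-3)(-22) = 44 - 66 = -22
x = Dx/D = 66/11 = 6
y = Dy/D = -22/11 = -2

x = 6, y = -2


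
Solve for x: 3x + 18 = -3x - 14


Starting with: 3x + 18 = -3x - 14
Move all x terms to left: (3 + 3)x = -14 - 18
Simplify: 6x = -32
Divide both sides by 6: x = -16/3

x = -16/3


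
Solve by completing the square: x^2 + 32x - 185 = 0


Start: x^2 + 32x - 185 = 0
Move constant: x^2 + 32x = 185
Half of 32 is 16, squared is 256
Add 256 to both sides: x^2 + 32x + 256 = 441
(x + 16)^2 = 441
x + 16 = ±21
x = -16 + 21 = 5 or x = -16 - 21 = -37

x = -37, x = 5


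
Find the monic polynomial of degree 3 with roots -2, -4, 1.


A monic polynomial with roots -2, -4, 1 is:
p(x) = (x + 2)(x + 4)(x - 1)
After multiplying by (x + 2): x + 2
After multiplying by (x + 4): x^2 + 6x + 8
After multiplying by (x - 1): x^3 + 5x^2 + 2x - 8

x^3 + 5x^2 + 2x - 8


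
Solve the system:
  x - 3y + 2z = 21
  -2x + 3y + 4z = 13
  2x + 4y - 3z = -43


Using Cramer's rule. Expand each determinant along the first row.
D  = 1*[3*(-3) - 4*4] - (-3)*[(-2)*(-3) - 4*2] + 2*[(-2)*4 - 3*2]
  = 1*(-25) - (-3)*(-2) + 2*(-14) = -59
Dx = 21*[3*(-3) - 4*4] - (-3)*[13*(-3) - 4*(-43)] + 2*[13*4 - 3*(-43)]
  = 21*(-25) - (-3)*(133) + 2*(181) = 236
Dy = 1*[13*(-3) - 4*(-43)] - 21*[(-2)*(-3) - 4*2] + 2*[(-2)*(-43) - 13*2]
  = 1*(133) - 21*(-2) + 2*(60) = 295
Dz = 1*[3*(-43) - 13*4] - (-3)*[(-2)*(-43) - 13*2] + 21*[(-2)*4 - 3*2]
  = 1*(-181) - (-3)*(60) + 21*(-14) = -295
x = Dx/D = 236/-59 = -4, y = Dy/D = 295/-59 = -5, z = Dz/D = -295/-59 = 5
Check eq1: (1)(-4) + (-3)(-5) + (2)(5) = 21 = 21 ✓
Check eq2: (-2)(-4) + (3)(-5) + (4)(5) = 13 = 13 ✓
Check eq3: (2)(-4) + (4)(-5) + (-3)(5) = -43 = -43 ✓

x = -4, y = -5, z = 5


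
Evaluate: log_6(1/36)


We need the exponent such that 6^? = 1/36
6^(-2) = 1/6^2 = 1/36
Therefore log_6(1/36) = -2

-2


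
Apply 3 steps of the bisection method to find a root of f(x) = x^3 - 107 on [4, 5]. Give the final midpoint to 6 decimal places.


f(x) = x^3 - 107
f(4) = -43 < 0
f(5) = 18 > 0

Step 1: midpoint = (4.000000 + 5.000000)/2 = 4.500000
  f(4.500000) = -15.875000
  f(mid) < 0, so root is in [4.500000, 5.000000]

Step 2: midpoint = (4.500000 + 5.000000)/2 = 4.750000
  f(4.750000) = 0.171875
  f(mid) > 0, so root is in [4.500000, 4.750000]

Step 3: midpoint = (4.500000 + 4.750000)/2 = 4.625000
  f(4.625000) = -8.068359
  f(mid) < 0, so root is in [4.625000, 4.750000]

midpoint = 4.625000


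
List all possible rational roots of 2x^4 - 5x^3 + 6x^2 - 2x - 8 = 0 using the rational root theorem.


Rational root theorem: possible roots are ±p/q where:
  p divides the constant term (-8): p ∈ {1, 2, 4, 8}
  q divides the leading coefficient (2): q ∈ {1, 2}

All possible rational roots: -8, -4, -2, -1, -1/2, 1/2, 1, 2, 4, 8

-8, -4, -2, -1, -1/2, 1/2, 1, 2, 4, 8


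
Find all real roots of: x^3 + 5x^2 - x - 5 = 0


Let p(x) = x^3 + 5x^2 - x - 5. By the rational root theorem (leading coefficient 1), any rational root is an integer divisor of 5: try ±1, ±2, ... in turn.
Test x = 1: value = 0 ✓, so (x - 1) is a factor.
Synthetic division by (x - 1): bring down 1; 1(1) + 5 = 6; 6(1) - 1 = 5; 5(1) - 5 = 0 → quotient x^2 + 6x + 5, remainder 0.
Solve the quadratic x^2 + 6x + 5 = 0: discriminant = 6^2 - 4(1)(5) = 36 - 20 = 16.
sqrt(16) = 4, so x = (-6 ± 4)/2: x = -1 or x = -5.

x = -5, x = -1, x = 1


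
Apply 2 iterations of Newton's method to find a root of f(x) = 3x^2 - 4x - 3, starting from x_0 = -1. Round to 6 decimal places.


Newton's method: x_(n+1) = x_n - f(x_n)/f'(x_n)
f(x) = 3x^2 - 4x - 3
f'(x) = 6x - 4

Iteration 1:
  f(-1.000000) = 4.000000
  f'(-1.000000) = -10.000000
  x_1 = -1.000000 - (4.000000)/(-10.000000) = -0.600000

Iteration 2:
  f(-0.600000) = 0.480000
  f'(-0.600000) = -7.600000
  x_2 = -0.600000 - (0.480000)/(-7.600000) = -0.536842

x_2 = -0.536842


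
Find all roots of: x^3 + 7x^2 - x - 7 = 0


Let p(x) = x^3 + 7x^2 - x - 7. By the rational root theorem (leading coefficient 1), any rational root is an integer divisor of 7: try ±1, ±2, ... in turn.
Test x = 1: value = 0 ✓, so (x - 1) is a factor.
Synthetic division by (x - 1): bring down 1; 1(1) + 7 = 8; 8(1) - 1 = 7; 7(1) - 7 = 0 → quotient x^2 + 8x + 7, remainder 0.
Solve the quadratic x^2 + 8x + 7 = 0: discriminant = 8^2 - 4(1)(7) = 64 - 28 = 36.
sqrt(36) = 6, so x = (-8 ± 6)/2: x = -1 or x = -7.
Collecting all roots found:

x = -7, x = -1, x = 1


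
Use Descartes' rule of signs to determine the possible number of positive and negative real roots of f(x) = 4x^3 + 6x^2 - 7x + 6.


Descartes' rule of signs:

For positive roots, count sign changes in f(x) = 4x^3 + 6x^2 - 7x + 6:
Signs of coefficients: +, +, -, +
Number of sign changes: 2
Possible positive real roots: 2, 0

For negative roots, examine f(-x) = -4x^3 + 6x^2 + 7x + 6:
Signs of coefficients: -, +, +, +
Number of sign changes: 1
Possible negative real roots: 1

Positive roots: 2 or 0; Negative roots: 1


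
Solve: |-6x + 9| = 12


An absolute value equation |expr| = 12 gives two cases:
Case 1: -6x + 9 = 12
  -6x = 3, so x = -1/2
Case 2: -6x + 9 = -12
  -6x = -21, so x = 7/2

x = -1/2, x = 7/2


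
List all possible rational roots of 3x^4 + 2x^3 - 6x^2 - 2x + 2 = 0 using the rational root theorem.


Rational root theorem: possible roots are ±p/q where:
  p divides the constant term (2): p ∈ {1, 2}
  q divides the leading coefficient (3): q ∈ {1, 3}

All possible rational roots: -2, -1, -2/3, -1/3, 1/3, 2/3, 1, 2

-2, -1, -2/3, -1/3, 1/3, 2/3, 1, 2


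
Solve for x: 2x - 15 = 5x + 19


Starting with: 2x - 15 = 5x + 19
Move all x terms to left: (2 - 5)x = 19 + 15
Simplify: -3x = 34
Divide both sides by -3: x = -34/3

x = -34/3


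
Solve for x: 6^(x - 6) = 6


Express both sides with the same base.
6 = 6^1
Since the bases match, equate exponents: x - 6 = 1
So x = 1 - (-6) = 7

x = 7


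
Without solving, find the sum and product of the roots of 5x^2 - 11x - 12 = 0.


By Vieta's formulas for ax^2 + bx + c = 0:
  Sum of roots = -b/a
  Product of roots = c/a

Here a = 5, b = -11, c = -12
Sum = -(-11)/5 = 11/5
Product = -12/5 = -12/5

Sum = 11/5, Product = -12/5


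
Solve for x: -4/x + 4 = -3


Subtract 4 from both sides: -4/x = -7
Multiply both sides by x: -4 = -7 * x
Divide by -7: x = 4/7

x = 4/7


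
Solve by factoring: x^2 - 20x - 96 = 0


We need two numbers that multiply to -96 and add to -20.
Those numbers are 4 and -24 (since 4 * (-24) = -96 and 4 + (-24) = -20).
So x^2 - 20x - 96 = (x + 4)(x - 24) = 0
Setting each factor to zero: x = -4 or x = 24

x = -4, x = 24


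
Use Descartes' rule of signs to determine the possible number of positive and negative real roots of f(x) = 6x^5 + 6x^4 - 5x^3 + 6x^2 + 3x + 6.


Descartes' rule of signs:

For positive roots, count sign changes in f(x) = 6x^5 + 6x^4 - 5x^3 + 6x^2 + 3x + 6:
Signs of coefficients: +, +, -, +, +, +
Number of sign changes: 2
Possible positive real roots: 2, 0

For negative roots, examine f(-x) = -6x^5 + 6x^4 + 5x^3 + 6x^2 - 3x + 6:
Signs of coefficients: -, +, +, +, -, +
Number of sign changes: 3
Possible negative real roots: 3, 1

Positive roots: 2 or 0; Negative roots: 3 or 1


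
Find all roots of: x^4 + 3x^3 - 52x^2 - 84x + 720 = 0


Let p(x) = x^4 + 3x^3 - 52x^2 - 84x + 720. By the rational root theorem (leading coefficient 1), any rational root is an integer divisor of 720: try ±1, ±2, ... in turn.
Test x = 1: value = 588 ≠ 0.
Test x = -1: value = 750 ≠ 0.
Test x = 2: value = 384 ≠ 0.
Test x = -2: value = 672 ≠ 0.
Test x = 3: value = 162 ≠ 0.
Test x = -3: value = 504 ≠ 0.
Test x = 4: value = 0 ✓, so (x - 4) is a factor.
Synthetic division by (x - 4): bring down 1; 1(4) + 3 = 7; 7(4) - 52 = -24; (-24)(4) - 84 = -180; (-180)(4) + 720 = 0 → quotient x^3 + 7x^2 - 24x - 180, remainder 0.
Continue with the quotient x^3 + 7x^2 - 24x - 180 (candidates must divide 180; re-test x = 4 first in case it repeats).
Test x = 4: value = -100 ≠ 0.
Test x = -4: value = -36 ≠ 0.
Test x = 5: value = 0 ✓, so (x - 5) is a factor.
Synthetic division by (x - 5): bring down 1; 1(5) + 7 = 12; 12(5) - 24 = 36; 36(5) - 180 = 0 → quotient x^2 + 12x + 36, remainder 0.
Solve the quadratic x^2 + 12x + 36 = 0: discriminant = 12^2 - 4(1)(36) = 144 - 144 = 0.
Discriminant = 0, so a double root: x = -12/2 = -6.
Collecting all roots found:

x = -6 (multiplicity 2), x = 4, x = 5


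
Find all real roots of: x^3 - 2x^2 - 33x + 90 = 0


Let p(x) = x^3 - 2x^2 - 33x + 90. By the rational root theorem (leading coefficient 1), any rational root is an integer divisor of 90: try ±1, ±2, ... in turn.
Test x = 1: value = 56 ≠ 0.
Test x = -1: value = 120 ≠ 0.
Test x = 2: value = 24 ≠ 0.
Test x = -2: value = 140 ≠ 0.
Test x = 3: value = 0 ✓, so (x - 3) is a factor.
Synthetic division by (x - 3): bring down 1; 1(3) - 2 = 1; 1(3) - 33 = -30; (-30)(3) + 90 = 0 → quotient x^2 + x - 30, remainder 0.
Solve the quadratic x^2 + x - 30 = 0: discriminant = 1^2 - 4(1)(-30) = 1 + 120 = 121.
sqrt(121) = 11, so x = (-1 ± 11)/2: x = 5 or x = -6.

x = -6, x = 3, x = 5


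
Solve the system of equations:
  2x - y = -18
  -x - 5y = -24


Using Cramer's rule:
Determinant D = (2)(-5) - (-1)(-1) = -10 - 1 = -11
Dx = (-18)(-5) - (-24)(-1) = 90 - 24 = 66
Dy = (2)(-24) - (-1)(-18) = -48 - 18 = -66
x = Dx/D = 66/-11 = -6
y = Dy/D = -66/-11 = 6

x = -6, y = 6


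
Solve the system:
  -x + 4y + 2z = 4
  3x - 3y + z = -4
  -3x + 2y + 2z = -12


Using Cramer's rule. Expand each determinant along the first row.
D  = (-1)*[(-3)*2 - 1*2] - 4*[3*2 - 1*(-3)] + 2*[3*2 - (-3)*(-3)]
  = (-1)*(-8) - 4*(9) + 2*(-3) = -34
Dx = 4*[(-3)*2 - 1*2] - 4*[(-4)*2 - 1*(-12)] + 2*[(-4)*2 - (-3)*(-12)]
  = 4*(-8) - 4*(4) + 2*(-44) = -136
Dy = (-1)*[(-4)*2 - 1*(-12)] - 4*[3*2 - 1*(-3)] + 2*[3*(-12) - (-4)*(-3)]
  = (-1)*(4) - 4*(9) + 2*(-48) = -136
Dz = (-1)*[(-3)*(-12) - (-4)*2] - 4*[3*(-12) - (-4)*(-3)] + 4*[3*2 - (-3)*(-3)]
  = (-1)*(44) - 4*(-48) + 4*(-3) = 136
x = Dx/D = -136/-34 = 4, y = Dy/D = -136/-34 = 4, z = Dz/D = 136/-34 = -4
Check eq1: (-1)(4) + (4)(4) + (2)(-4) = 4 = 4 ✓
Check eq2: (3)(4) + (-3)(4) + (1)(-4) = -4 = -4 ✓
Check eq3: (-3)(4) + (2)(4) + (2)(-4) = -12 = -12 ✓

x = 4, y = 4, z = -4


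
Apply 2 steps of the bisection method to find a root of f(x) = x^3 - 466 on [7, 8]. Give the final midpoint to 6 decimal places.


f(x) = x^3 - 466
f(7) = -123 < 0
f(8) = 46 > 0

Step 1: midpoint = (7.000000 + 8.000000)/2 = 7.500000
  f(7.500000) = -44.125000
  f(mid) < 0, so root is in [7.500000, 8.000000]

Step 2: midpoint = (7.500000 + 8.000000)/2 = 7.750000
  f(7.750000) = -0.515625
  f(mid) < 0, so root is in [7.750000, 8.000000]

midpoint = 7.750000


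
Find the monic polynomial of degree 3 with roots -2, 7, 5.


A monic polynomial with roots -2, 7, 5 is:
p(x) = (x + 2)(x - 7)(x - 5)
After multiplying by (x + 2): x + 2
After multiplying by (x - 7): x^2 - 5x - 14
After multiplying by (x - 5): x^3 - 10x^2 + 11x + 70

x^3 - 10x^2 + 11x + 70


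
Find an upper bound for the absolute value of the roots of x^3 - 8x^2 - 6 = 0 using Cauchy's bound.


Cauchy's bound: all roots r satisfy |r| <= 1 + max(|a_i/a_n|) for i = 0,...,n-1
where a_n is the leading coefficient.

Coefficients: [1, -8, 0, -6]
Leading coefficient a_n = 1
Ratios |a_i/a_n|: 8, 0, 6
Maximum ratio: 8
Cauchy's bound: |r| <= 1 + 8 = 9

Upper bound = 9


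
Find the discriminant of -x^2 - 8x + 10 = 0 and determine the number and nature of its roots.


For ax^2 + bx + c = 0, discriminant D = b^2 - 4ac
Here a = -1, b = -8, c = 10
D = (-8)^2 - 4(-1)(10) = 64 + 40 = 104

D = 104 > 0 but not a perfect square
The equation has 2 distinct real irrational roots.

Discriminant = 104, 2 distinct real irrational roots


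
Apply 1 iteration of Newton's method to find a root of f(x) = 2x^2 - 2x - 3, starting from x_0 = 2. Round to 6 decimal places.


Newton's method: x_(n+1) = x_n - f(x_n)/f'(x_n)
f(x) = 2x^2 - 2x - 3
f'(x) = 4x - 2

Iteration 1:
  f(2.000000) = 1.000000
  f'(2.000000) = 6.000000
  x_1 = 2.000000 - (1.000000)/(6.000000) = 1.833333

x_1 = 1.833333


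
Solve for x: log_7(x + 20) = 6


Convert to exponential form: x + 20 = 7^6 = 117649
x = 117649 - 20 = 117629
Check: log_7(117629 + 20) = log_7(117649) = log_7(117649) = 6 ✓

x = 117629


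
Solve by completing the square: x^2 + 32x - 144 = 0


Start: x^2 + 32x - 144 = 0
Move constant: x^2 + 32x = 144
Half of 32 is 16, squared is 256
Add 256 to both sides: x^2 + 32x + 256 = 400
(x + 16)^2 = 400
x + 16 = ±20
x = -16 + 20 = 4 or x = -16 - 20 = -36

x = -36, x = 4


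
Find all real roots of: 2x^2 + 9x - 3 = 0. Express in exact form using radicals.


Using the quadratic formula: x = (-b ± sqrt(b^2 - 4ac)) / (2a)
Here a = 2, b = 9, c = -3
Discriminant = b^2 - 4ac = 9^2 - 4(2)(-3) = 81 + 24 = 105
Since discriminant = 105 > 0, there are two real roots.
x = (-9 ± sqrt(105)) / 4
Numerically: x ≈ 0.3117 or x ≈ -4.8117

x = (-9 + sqrt(105)) / 4 or x = (-9 - sqrt(105)) / 4


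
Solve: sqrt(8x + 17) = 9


Square both sides: 8x + 17 = 9^2 = 81
8x = 81 - 17 = 64
x = 8
Check: sqrt(8*8 + 17) = sqrt(81) = 9 ✓

x = 8


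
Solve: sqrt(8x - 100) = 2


Square both sides: 8x - 100 = 2^2 = 4
8x = 4 + 100 = 104
x = 13
Check: sqrt(8*13 - 100) = sqrt(4) = 2 ✓

x = 13


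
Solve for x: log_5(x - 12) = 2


Convert to exponential form: x - 12 = 5^2 = 25
x = 25 + 12 = 37
Check: log_5(37 - 12) = log_5(25) = log_5(25) = 2 ✓

x = 37


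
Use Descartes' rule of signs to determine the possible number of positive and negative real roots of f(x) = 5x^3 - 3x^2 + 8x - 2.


Descartes' rule of signs:

For positive roots, count sign changes in f(x) = 5x^3 - 3x^2 + 8x - 2:
Signs of coefficients: +, -, +, -
Number of sign changes: 3
Possible positive real roots: 3, 1

For negative roots, examine f(-x) = -5x^3 - 3x^2 - 8x - 2:
Signs of coefficients: -, -, -, -
Number of sign changes: 0
Possible negative real roots: 0

Positive roots: 3 or 1; Negative roots: 0


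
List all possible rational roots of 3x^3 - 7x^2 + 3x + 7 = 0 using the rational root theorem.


Rational root theorem: possible roots are ±p/q where:
  p divides the constant term (7): p ∈ {1, 7}
  q divides the leading coefficient (3): q ∈ {1, 3}

All possible rational roots: -7, -7/3, -1, -1/3, 1/3, 1, 7/3, 7

-7, -7/3, -1, -1/3, 1/3, 1, 7/3, 7


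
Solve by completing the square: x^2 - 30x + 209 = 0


Start: x^2 - 30x + 209 = 0
Move constant: x^2 - 30x = -209
Half of -30 is -15, squared is 225
Add 225 to both sides: x^2 - 30x + 225 = 16
(x - 15)^2 = 16
x - 15 = ±4
x = 15 + 4 = 19 or x = 15 - 4 = 11

x = 11, x = 19


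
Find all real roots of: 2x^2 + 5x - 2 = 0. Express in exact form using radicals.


Using the quadratic formula: x = (-b ± sqrt(b^2 - 4ac)) / (2a)
Here a = 2, b = 5, c = -2
Discriminant = b^2 - 4ac = 5^2 - 4(2)(-2) = 25 + 16 = 41
Since discriminant = 41 > 0, there are two real roots.
x = (-5 ± sqrt(41)) / 4
Numerically: x ≈ 0.3508 or x ≈ -2.8508

x = (-5 + sqrt(41)) / 4 or x = (-5 - sqrt(41)) / 4


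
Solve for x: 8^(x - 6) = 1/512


Express both sides with the same base.
1/512 = 8^(-3)
Since the bases match, equate exponents: x - 6 = -3
So x = -3 - (-6) = 3

x = 3


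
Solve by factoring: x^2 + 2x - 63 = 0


We need two numbers that multiply to -63 and add to 2.
Those numbers are 9 and -7 (since 9 * (-7) = -63 and 9 + (-7) = 2).
So x^2 + 2x - 63 = (x + 9)(x - 7) = 0
Setting each factor to zero: x = -9 or x = 7

x = -9, x = 7


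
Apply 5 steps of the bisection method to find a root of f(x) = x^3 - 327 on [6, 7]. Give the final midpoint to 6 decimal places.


f(x) = x^3 - 327
f(6) = -111 < 0
f(7) = 16 > 0

Step 1: midpoint = (6.000000 + 7.000000)/2 = 6.500000
  f(6.500000) = -52.375000
  f(mid) < 0, so root is in [6.500000, 7.000000]

Step 2: midpoint = (6.500000 + 7.000000)/2 = 6.750000
  f(6.750000) = -19.453125
  f(mid) < 0, so root is in [6.750000, 7.000000]

Step 3: midpoint = (6.750000 + 7.000000)/2 = 6.875000
  f(6.875000) = -2.048828
  f(mid) < 0, so root is in [6.875000, 7.000000]

Step 4: midpoint = (6.875000 + 7.000000)/2 = 6.937500
  f(6.937500) = 6.894287
  f(mid) > 0, so root is in [6.875000, 6.937500]

Step 5: midpoint = (6.875000 + 6.937500)/2 = 6.906250
  f(6.906250) = 2.402496
  f(mid) > 0, so root is in [6.875000, 6.906250]

midpoint = 6.906250


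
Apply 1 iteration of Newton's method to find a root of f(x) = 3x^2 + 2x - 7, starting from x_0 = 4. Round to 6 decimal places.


Newton's method: x_(n+1) = x_n - f(x_n)/f'(x_n)
f(x) = 3x^2 + 2x - 7
f'(x) = 6x + 2

Iteration 1:
  f(4.000000) = 49.000000
  f'(4.000000) = 26.000000
  x_1 = 4.000000 - (49.000000)/(26.000000) = 2.115385

x_1 = 2.115385


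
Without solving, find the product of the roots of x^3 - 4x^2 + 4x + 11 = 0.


By Vieta's formulas for x^3 + bx^2 + cx + d = 0:
  r1 + r2 + r3 = -b/a = 4
  r1*r2 + r1*r3 + r2*r3 = c/a = 4
  r1*r2*r3 = -d/a = -11


Product = -11


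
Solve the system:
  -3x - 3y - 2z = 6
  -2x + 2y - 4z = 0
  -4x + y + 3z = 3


Using Cramer's rule. Expand each determinant along the first row.
D  = (-3)*[2*3 - (-4)*1] - (-3)*[(-2)*3 - (-4)*(-4)] + (-2)*[(-2)*1 - 2*(-4)]
  = (-3)*(10) - (-3)*(-22) + (-2)*(6) = -108
Dx = 6*[2*3 - (-4)*1] - (-3)*[0*3 - (-4)*3] + (-2)*[0*1 - 2*3]
  = 6*(10) - (-3)*(12) + (-2)*(-6) = 108
Dy = (-3)*[0*3 - (-4)*3] - 6*[(-2)*3 - (-4)*(-4)] + (-2)*[(-2)*3 - 0*(-4)]
  = (-3)*(12) - 6*(-22) + (-2)*(-6) = 108
Dz = (-3)*[2*3 - 0*1] - (-3)*[(-2)*3 - 0*(-4)] + 6*[(-2)*1 - 2*(-4)]
  = (-3)*(6) - (-3)*(-6) + 6*(6) = 0
x = Dx/D = 108/-108 = -1, y = Dy/D = 108/-108 = -1, z = Dz/D = 0/-108 = 0
Check eq1: (-3)(-1) + (-3)(-1) + (-2)(0) = 6 = 6 ✓
Check eq2: (-2)(-1) + (2)(-1) + (-4)(0) = 0 = 0 ✓
Check eq3: (-4)(-1) + (1)(-1) + (3)(0) = 3 = 3 ✓

x = -1, y = -1, z = 0


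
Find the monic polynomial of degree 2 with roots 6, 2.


A monic polynomial with roots 6, 2 is:
p(x) = (x - 6)(x - 2)
After multiplying by (x - 6): x - 6
After multiplying by (x - 2): x^2 - 8x + 12

x^2 - 8x + 12


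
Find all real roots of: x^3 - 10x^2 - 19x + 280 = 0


Let p(x) = x^3 - 10x^2 - 19x + 280. By the rational root theorem (leading coefficient 1), any rational root is an integer divisor of 280: try ±1, ±2, ... in turn.
Test x = 1: value = 252 ≠ 0.
Test x = -1: value = 288 ≠ 0.
Test x = 2: value = 210 ≠ 0.
Test x = -2: value = 270 ≠ 0.
Test x = 4: value = 108 ≠ 0.
Test x = -4: value = 132 ≠ 0.
Test x = 5: value = 60 ≠ 0.
Test x = -5: value = 0 ✓, so (x + 5) is a factor.
Synthetic division by (x + 5): bring down 1; 1(-5) - 10 = -15; (-15)(-5) - 19 = 56; 56(-5) + 280 = 0 → quotient x^2 - 15x + 56, remainder 0.
Solve the quadratic x^2 - 15x + 56 = 0: discriminant = (-15)^2 - 4(1)(56) = 225 - 224 = 1.
sqrt(1) = 1, so x = (15 ± 1)/2: x = 8 or x = 7.

x = -5, x = 7, x = 8


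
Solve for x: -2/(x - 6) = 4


Multiply both sides by (x - 6): -2 = 4(x - 6)
Distribute: -2 = 4x - 24
4x = -2 + 24 = 22
x = 11/2

x = 11/2


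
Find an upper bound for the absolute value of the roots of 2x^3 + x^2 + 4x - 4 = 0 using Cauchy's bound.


Cauchy's bound: all roots r satisfy |r| <= 1 + max(|a_i/a_n|) for i = 0,...,n-1
where a_n is the leading coefficient.

Coefficients: [2, 1, 4, -4]
Leading coefficient a_n = 2
Ratios |a_i/a_n|: 1/2, 2, 2
Maximum ratio: 2
Cauchy's bound: |r| <= 1 + 2 = 3

Upper bound = 3


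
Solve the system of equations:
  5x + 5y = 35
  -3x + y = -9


Using Cramer's rule:
Determinant D = (5)(1) - (-3)(5) = 5 + 15 = 20
Dx = (35)(1) - (-9)(5) = 35 + 45 = 80
Dy = (5)(-9) - (-3)(35) = -45 + 105 = 60
x = Dx/D = 80/20 = 4
y = Dy/D = 60/20 = 3

x = 4, y = 3


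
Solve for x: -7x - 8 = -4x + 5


Starting with: -7x - 8 = -4x + 5
Move all x terms to left: (-7 + 4)x = 5 + 8
Simplify: -3x = 13
Divide both sides by -3: x = -13/3

x = -13/3


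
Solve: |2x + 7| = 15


An absolute value equation |expr| = 15 gives two cases:
Case 1: 2x + 7 = 15
  2x = 8, so x = 4
Case 2: 2x + 7 = -15
  2x = -22, so x = -11

x = -11, x = 4


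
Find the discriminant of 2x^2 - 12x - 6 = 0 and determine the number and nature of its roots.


For ax^2 + bx + c = 0, discriminant D = b^2 - 4ac
Here a = 2, b = -12, c = -6
D = (-12)^2 - 4(2)(-6) = 144 + 48 = 192

D = 192 > 0 but not a perfect square
The equation has 2 distinct real irrational roots.

Discriminant = 192, 2 distinct real irrational roots


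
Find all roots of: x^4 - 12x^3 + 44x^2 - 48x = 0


The constant term is 0, so x = 0 is a root. Factor out x:
  x^3 - 12x^2 + 44x - 48 = 0
Let p(x) = x^3 - 12x^2 + 44x - 48. By the rational root theorem (leading coefficient 1), any rational root is an integer divisor of 48: try ±1, ±2, ... in turn.
Test x = 1: value = -15 ≠ 0.
Test x = -1: value = -105 ≠ 0.
Test x = 2: value = 0 ✓, so (x - 2) is a factor.
Synthetic division by (x - 2): bring down 1; 1(2) - 12 = -10; (-10)(2) + 44 = 24; 24(2) - 48 = 0 → quotient x^2 - 10x + 24, remainder 0.
Solve the quadratic x^2 - 10x + 24 = 0: discriminant = (-10)^2 - 4(1)(24) = 100 - 96 = 4.
sqrt(4) = 2, so x = (10 ± 2)/2: x = 6 or x = 4.
Collecting all roots found:

x = 0, x = 2, x = 4, x = 6


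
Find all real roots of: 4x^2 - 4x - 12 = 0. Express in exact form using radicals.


Using the quadratic formula: x = (-b ± sqrt(b^2 - 4ac)) / (2a)
Here a = 4, b = -4, c = -12
Discriminant = b^2 - 4ac = (-4)^2 - 4(4)(-12) = 16 + 192 = 208
Since discriminant = 208 > 0, there are two real roots.
x = (4 ± 4*sqrt(13)) / 8
Simplifying: x = (1 ± sqrt(13)) / 2
Numerically: x ≈ 2.3028 or x ≈ -1.3028

x = (1 + sqrt(13)) / 2 or x = (1 - sqrt(13)) / 2


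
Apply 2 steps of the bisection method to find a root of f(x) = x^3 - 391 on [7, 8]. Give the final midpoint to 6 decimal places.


f(x) = x^3 - 391
f(7) = -48 < 0
f(8) = 121 > 0

Step 1: midpoint = (7.000000 + 8.000000)/2 = 7.500000
  f(7.500000) = 30.875000
  f(mid) > 0, so root is in [7.000000, 7.500000]

Step 2: midpoint = (7.000000 + 7.500000)/2 = 7.250000
  f(7.250000) = -9.921875
  f(mid) < 0, so root is in [7.250000, 7.500000]

midpoint = 7.250000


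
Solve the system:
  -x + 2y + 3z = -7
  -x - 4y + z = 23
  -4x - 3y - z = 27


Using Cramer's rule. Expand each determinant along the first row.
D  = (-1)*[(-4)*(-1) - 1*(-3)] - 2*[(-1)*(-1) - 1*(-4)] + 3*[(-1)*(-3) - (-4)*(-4)]
  = (-1)*(7) - 2*(5) + 3*(-13) = -56
Dx = (-7)*[(-4)*(-1) - 1*(-3)] - 2*[23*(-1) - 1*27] + 3*[23*(-3) - (-4)*27]
  = (-7)*(7) - 2*(-50) + 3*(39) = 168
Dy = (-1)*[23*(-1) - 1*27] - (-7)*[(-1)*(-1) - 1*(-4)] + 3*[(-1)*27 - 23*(-4)]
  = (-1)*(-50) - (-7)*(5) + 3*(65) = 280
Dz = (-1)*[(-4)*27 - 23*(-3)] - 2*[(-1)*27 - 23*(-4)] + (-7)*[(-1)*(-3) - (-4)*(-4)]
  = (-1)*(-39) - 2*(65) + (-7)*(-13) = 0
x = Dx/D = 168/-56 = -3, y = Dy/D = 280/-56 = -5, z = Dz/D = 0/-56 = 0
Check eq1: (-1)(-3) + (2)(-5) + (3)(0) = -7 = -7 ✓
Check eq2: (-1)(-3) + (-4)(-5) + (1)(0) = 23 = 23 ✓
Check eq3: (-4)(-3) + (-3)(-5) + (-1)(0) = 27 = 27 ✓

x = -3, y = -5, z = 0


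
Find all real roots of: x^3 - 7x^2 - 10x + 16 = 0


Let p(x) = x^3 - 7x^2 - 10x + 16. By the rational root theorem (leading coefficient 1), any rational root is an integer divisor of 16: try ±1, ±2, ... in turn.
Test x = 1: value = 0 ✓, so (x - 1) is a factor.
Synthetic division by (x - 1): bring down 1; 1(1) - 7 = -6; (-6)(1) - 10 = -16; (-16)(1) + 16 = 0 → quotient x^2 - 6x - 16, remainder 0.
Solve the quadratic x^2 - 6x - 16 = 0: discriminant = (-6)^2 - 4(1)(-16) = 36 + 64 = 100.
sqrt(100) = 10, so x = (6 ± 10)/2: x = 8 or x = -2.

x = -2, x = 1, x = 8


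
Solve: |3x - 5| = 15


An absolute value equation |expr| = 15 gives two cases:
Case 1: 3x - 5 = 15
  3x = 20, so x = 20/3
Case 2: 3x - 5 = -15
  3x = -10, so x = -10/3

x = -10/3, x = 20/3


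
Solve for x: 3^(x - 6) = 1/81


Express both sides with the same base.
1/81 = 3^(-4)
Since the bases match, equate exponents: x - 6 = -4
So x = -4 - (-6) = 2

x = 2


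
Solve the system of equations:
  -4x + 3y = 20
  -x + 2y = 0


Using Cramer's rule:
Determinant D = (-4)(2) - (-1)(3) = -8 + 3 = -5
Dx = (20)(2) - (0)(3) = 40 - 0 = 40
Dy = (-4)(0) - (-1)(20) = 0 + 20 = 20
x = Dx/D = 40/-5 = -8
y = Dy/D = 20/-5 = -4

x = -8, y = -4


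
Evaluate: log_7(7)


We need the exponent such that 7^? = 7
7^1 = 7
Therefore log_7(7) = 1

1


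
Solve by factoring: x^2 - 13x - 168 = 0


We need two numbers that multiply to -168 and add to -13.
Those numbers are -21 and 8 (since (-21) * 8 = -168 and (-21) + 8 = -13).
So x^2 - 13x - 168 = (x - 21)(x + 8) = 0
Setting each factor to zero: x = 21 or x = -8

x = -8, x = 21


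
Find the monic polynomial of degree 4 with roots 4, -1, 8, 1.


A monic polynomial with roots 4, -1, 8, 1 is:
p(x) = (x - 4)(x + 1)(x - 8)(x - 1)
After multiplying by (x - 4): x - 4
After multiplying by (x + 1): x^2 - 3x - 4
After multiplying by (x - 8): x^3 - 11x^2 + 20x + 32
After multiplying by (x - 1): x^4 - 12x^3 + 31x^2 + 12x - 32

x^4 - 12x^3 + 31x^2 + 12x - 32
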